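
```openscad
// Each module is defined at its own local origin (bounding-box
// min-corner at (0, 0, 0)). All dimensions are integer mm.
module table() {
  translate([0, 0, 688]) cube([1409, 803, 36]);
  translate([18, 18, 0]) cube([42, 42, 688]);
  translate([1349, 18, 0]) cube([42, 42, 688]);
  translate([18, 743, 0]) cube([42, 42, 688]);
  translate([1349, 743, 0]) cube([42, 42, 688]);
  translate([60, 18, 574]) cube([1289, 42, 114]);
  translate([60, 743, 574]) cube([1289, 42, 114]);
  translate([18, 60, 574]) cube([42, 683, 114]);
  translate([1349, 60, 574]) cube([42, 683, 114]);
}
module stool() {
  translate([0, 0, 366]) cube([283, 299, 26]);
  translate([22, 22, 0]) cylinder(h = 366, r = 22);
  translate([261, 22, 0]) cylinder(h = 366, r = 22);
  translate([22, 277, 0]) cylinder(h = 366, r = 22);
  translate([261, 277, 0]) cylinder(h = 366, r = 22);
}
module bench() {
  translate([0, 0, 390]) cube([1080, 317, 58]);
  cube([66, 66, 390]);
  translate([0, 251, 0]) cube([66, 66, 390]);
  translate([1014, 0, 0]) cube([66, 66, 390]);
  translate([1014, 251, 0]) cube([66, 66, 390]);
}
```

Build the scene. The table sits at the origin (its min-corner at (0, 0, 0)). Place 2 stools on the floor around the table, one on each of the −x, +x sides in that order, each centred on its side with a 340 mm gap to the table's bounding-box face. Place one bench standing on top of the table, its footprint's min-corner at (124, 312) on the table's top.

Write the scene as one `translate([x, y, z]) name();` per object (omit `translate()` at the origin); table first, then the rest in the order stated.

table();
translate([-623, 252, 0]) stool();
translate([1749, 252, 0]) stool();
translate([124, 312, 724]) bench();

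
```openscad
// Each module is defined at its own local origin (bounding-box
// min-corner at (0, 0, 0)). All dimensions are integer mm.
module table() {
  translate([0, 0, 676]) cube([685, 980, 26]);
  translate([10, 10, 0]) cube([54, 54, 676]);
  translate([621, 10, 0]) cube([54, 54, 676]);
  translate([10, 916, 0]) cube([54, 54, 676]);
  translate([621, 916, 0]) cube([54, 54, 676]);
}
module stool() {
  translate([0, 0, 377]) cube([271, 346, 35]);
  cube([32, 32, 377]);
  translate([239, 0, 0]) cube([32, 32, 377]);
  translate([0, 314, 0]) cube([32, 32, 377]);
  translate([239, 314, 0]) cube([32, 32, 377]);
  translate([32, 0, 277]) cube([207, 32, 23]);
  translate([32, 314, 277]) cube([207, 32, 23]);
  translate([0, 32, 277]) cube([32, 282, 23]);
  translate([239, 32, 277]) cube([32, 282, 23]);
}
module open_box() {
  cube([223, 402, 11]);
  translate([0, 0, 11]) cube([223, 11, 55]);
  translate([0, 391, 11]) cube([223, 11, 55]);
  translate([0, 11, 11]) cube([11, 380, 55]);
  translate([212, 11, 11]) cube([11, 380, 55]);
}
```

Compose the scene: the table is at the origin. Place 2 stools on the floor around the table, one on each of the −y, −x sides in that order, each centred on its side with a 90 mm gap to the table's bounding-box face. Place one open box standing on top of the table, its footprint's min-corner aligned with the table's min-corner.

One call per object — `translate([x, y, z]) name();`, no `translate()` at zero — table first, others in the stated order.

table();
translate([207, -436, 0]) stool();
translate([-361, 317, 0]) stool();
translate([0, 0, 702]) open_box();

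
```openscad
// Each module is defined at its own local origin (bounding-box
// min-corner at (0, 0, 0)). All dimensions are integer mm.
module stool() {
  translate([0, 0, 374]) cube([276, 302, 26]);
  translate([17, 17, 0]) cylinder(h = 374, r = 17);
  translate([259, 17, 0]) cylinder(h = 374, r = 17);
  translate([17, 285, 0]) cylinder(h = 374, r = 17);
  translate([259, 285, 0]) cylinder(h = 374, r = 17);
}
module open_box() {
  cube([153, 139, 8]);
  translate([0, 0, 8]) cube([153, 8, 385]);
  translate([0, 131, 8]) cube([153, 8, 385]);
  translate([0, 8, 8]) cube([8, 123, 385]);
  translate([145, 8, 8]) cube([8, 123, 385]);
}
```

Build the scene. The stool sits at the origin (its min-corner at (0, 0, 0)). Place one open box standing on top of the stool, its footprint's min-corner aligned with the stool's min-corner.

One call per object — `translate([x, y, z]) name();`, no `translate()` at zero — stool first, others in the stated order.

stool();
translate([0, 0, 400]) open_box();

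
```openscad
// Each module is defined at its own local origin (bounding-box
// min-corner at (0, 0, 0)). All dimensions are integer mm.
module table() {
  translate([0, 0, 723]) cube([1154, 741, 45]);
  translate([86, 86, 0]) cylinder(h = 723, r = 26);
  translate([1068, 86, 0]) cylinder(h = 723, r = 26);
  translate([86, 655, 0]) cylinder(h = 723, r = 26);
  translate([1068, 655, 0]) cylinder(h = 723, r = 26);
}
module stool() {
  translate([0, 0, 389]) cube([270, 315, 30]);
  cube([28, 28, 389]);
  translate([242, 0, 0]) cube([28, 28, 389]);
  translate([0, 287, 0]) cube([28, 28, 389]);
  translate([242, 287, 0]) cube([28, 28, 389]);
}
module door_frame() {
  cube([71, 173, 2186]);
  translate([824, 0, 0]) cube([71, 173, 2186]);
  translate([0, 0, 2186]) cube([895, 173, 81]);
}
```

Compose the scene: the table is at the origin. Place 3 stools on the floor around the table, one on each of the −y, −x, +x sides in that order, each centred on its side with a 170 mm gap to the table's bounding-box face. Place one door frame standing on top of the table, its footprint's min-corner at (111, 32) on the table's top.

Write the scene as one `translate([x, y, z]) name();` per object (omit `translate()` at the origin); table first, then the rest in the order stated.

table();
translate([442, -485, 0]) stool();
translate([-440, 213, 0]) stool();
translate([1324, 213, 0]) stool();
translate([111, 32, 768]) door_frame();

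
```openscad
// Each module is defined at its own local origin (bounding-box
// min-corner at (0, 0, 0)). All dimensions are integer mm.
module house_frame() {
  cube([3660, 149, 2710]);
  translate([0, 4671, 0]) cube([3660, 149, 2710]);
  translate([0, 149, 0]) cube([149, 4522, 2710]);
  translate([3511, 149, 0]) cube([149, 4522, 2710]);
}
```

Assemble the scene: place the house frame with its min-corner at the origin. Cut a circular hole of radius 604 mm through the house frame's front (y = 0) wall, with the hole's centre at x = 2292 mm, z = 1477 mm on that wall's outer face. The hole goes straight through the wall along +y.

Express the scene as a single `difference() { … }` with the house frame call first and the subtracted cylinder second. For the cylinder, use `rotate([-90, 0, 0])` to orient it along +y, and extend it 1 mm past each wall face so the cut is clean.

difference() {
  house_frame();
  translate([2292, -1, 1477]) rotate([-90, 0, 0]) cylinder(h = 151, r = 604);
}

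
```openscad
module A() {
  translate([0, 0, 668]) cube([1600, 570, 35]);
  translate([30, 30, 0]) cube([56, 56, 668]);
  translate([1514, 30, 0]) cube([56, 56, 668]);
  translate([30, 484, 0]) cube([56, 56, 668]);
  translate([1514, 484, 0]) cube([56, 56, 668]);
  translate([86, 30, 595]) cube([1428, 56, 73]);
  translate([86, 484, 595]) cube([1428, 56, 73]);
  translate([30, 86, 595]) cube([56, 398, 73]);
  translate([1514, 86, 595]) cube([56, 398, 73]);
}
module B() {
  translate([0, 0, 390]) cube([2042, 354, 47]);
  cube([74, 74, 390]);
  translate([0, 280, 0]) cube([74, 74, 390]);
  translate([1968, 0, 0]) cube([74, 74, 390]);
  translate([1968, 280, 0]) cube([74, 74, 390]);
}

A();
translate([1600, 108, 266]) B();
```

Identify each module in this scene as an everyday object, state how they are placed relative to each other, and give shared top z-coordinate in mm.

A is a table. B is a bench. The bench is beside the table with their tops flush at z = 703. The shared top z-coordinate is 703 mm.

Both tops at z = 703 mm.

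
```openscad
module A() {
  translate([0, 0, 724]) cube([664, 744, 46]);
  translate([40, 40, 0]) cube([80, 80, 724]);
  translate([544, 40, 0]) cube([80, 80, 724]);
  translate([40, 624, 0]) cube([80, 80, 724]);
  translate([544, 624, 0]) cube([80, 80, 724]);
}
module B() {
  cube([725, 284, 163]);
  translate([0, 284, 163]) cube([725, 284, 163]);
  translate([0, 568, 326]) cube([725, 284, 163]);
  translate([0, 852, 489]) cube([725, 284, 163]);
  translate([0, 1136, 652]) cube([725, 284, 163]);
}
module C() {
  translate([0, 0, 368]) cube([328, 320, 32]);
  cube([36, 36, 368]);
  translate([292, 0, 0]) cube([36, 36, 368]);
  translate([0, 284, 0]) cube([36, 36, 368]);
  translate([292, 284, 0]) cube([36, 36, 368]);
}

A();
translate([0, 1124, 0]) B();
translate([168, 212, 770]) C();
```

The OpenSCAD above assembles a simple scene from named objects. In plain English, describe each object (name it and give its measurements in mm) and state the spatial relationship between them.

A is a rectangular dining table. The top is 664×744×46 mm with its upper surface at z = 770 mm. It stands on four 80×80 mm square legs, each inset 40 mm from the nearest pair of top edges, running from the floor to the underside of the top.

B is a run of 5 identical solid stair steps. Each tread is 725×284 mm and each step block is 163 mm high. Step 1 rests on the floor; step k is offset from step 1 by (k−1)×284 mm in y and (k−1)×163 mm in z.

C is a simple wooden stool: a rectangular seat 328 mm (x) by 320 mm (y), 32 mm thick, top face at z = 400 mm, on four square legs, each 36×36 mm in cross-section. The legs rest on z = 0, each flush with a corner of the seat.

The staircase is on the floor beside the table on its +y side. The stool is on top of the table, centred.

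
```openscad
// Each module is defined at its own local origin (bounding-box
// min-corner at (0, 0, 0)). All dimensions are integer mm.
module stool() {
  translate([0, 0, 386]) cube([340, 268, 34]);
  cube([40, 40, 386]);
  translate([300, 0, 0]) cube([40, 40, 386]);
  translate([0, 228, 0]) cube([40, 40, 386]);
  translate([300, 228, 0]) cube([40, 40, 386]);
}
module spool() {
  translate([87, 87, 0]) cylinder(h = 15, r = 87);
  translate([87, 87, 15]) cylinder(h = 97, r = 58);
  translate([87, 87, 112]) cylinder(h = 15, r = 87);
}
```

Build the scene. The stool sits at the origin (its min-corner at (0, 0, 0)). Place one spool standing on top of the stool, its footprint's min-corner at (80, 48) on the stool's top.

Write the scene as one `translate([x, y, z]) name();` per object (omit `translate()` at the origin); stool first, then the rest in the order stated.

stool();
translate([80, 48, 420]) spool();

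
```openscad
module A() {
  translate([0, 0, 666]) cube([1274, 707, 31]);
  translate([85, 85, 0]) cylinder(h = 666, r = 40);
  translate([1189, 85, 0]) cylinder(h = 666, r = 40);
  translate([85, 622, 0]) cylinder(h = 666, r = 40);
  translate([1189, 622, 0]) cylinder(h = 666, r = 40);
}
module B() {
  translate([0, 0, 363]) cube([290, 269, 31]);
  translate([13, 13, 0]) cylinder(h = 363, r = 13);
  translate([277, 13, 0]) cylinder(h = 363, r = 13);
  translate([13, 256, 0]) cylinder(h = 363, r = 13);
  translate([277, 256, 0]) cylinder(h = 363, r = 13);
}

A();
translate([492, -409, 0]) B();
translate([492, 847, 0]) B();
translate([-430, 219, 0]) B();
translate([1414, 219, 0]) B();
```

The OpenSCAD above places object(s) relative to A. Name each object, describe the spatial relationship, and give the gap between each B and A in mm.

Each stool's nearest face is 140 mm from the table's bounding box.

A is a table. B is a stool. Four stools sit around the table at the −y, +y, −x, +x sides. The gap between each stool and the table is 140 mm.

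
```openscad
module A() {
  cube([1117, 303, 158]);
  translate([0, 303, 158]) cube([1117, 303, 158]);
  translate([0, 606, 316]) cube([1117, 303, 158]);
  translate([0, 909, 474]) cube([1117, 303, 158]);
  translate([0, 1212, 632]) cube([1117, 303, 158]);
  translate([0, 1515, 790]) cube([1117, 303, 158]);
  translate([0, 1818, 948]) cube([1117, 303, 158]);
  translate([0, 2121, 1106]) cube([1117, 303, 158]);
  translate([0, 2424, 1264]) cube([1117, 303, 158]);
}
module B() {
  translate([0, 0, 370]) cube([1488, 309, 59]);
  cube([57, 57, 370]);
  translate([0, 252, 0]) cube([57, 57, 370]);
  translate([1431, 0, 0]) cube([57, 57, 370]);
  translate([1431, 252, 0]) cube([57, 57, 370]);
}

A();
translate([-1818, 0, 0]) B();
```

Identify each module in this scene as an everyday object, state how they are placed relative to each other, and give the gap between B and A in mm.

The bench's nearest face is 330 mm from the staircase's −x face.

A is a staircase. B is a bench. The bench is on the floor beside the staircase on its −x side. The gap between the bench and the staircase is 330 mm.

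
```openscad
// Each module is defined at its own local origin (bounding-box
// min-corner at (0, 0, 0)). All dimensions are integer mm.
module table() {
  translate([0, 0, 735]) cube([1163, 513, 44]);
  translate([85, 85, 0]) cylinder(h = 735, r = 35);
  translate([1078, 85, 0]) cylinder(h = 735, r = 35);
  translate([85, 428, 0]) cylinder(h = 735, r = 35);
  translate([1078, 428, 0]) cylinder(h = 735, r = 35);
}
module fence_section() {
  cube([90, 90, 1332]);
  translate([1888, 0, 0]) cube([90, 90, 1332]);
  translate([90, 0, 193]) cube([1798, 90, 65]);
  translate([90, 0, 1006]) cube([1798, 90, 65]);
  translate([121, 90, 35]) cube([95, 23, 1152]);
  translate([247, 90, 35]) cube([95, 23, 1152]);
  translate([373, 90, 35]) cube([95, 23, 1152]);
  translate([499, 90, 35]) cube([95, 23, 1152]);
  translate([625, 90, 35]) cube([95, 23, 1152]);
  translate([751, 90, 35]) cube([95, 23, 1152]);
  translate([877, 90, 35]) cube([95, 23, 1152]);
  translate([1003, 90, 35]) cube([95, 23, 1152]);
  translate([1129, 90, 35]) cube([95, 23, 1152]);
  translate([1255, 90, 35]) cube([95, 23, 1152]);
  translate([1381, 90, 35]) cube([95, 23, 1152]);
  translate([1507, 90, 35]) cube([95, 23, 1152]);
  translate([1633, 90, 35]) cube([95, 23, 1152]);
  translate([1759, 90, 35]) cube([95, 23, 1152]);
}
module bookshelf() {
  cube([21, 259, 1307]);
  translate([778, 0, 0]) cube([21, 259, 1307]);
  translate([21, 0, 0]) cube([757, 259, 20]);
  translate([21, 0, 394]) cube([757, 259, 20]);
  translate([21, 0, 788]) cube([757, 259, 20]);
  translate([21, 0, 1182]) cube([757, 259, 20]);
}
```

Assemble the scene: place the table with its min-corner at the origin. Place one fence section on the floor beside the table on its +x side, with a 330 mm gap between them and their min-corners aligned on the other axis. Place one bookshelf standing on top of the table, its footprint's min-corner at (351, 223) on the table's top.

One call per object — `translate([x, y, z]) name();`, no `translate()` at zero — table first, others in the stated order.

table();
translate([1493, 0, 0]) fence_section();
translate([351, 223, 779]) bookshelf();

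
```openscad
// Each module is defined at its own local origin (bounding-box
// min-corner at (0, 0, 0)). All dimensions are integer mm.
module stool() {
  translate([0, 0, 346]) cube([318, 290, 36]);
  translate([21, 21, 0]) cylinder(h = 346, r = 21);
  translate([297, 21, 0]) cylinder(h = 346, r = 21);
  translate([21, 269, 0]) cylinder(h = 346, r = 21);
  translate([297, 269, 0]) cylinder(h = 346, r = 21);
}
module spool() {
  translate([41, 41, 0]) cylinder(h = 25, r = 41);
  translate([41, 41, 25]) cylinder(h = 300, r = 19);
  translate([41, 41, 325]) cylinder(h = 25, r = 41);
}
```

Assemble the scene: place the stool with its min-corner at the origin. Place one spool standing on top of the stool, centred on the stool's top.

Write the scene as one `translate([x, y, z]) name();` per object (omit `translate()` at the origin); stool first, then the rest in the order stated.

stool();
translate([118, 104, 382]) spool();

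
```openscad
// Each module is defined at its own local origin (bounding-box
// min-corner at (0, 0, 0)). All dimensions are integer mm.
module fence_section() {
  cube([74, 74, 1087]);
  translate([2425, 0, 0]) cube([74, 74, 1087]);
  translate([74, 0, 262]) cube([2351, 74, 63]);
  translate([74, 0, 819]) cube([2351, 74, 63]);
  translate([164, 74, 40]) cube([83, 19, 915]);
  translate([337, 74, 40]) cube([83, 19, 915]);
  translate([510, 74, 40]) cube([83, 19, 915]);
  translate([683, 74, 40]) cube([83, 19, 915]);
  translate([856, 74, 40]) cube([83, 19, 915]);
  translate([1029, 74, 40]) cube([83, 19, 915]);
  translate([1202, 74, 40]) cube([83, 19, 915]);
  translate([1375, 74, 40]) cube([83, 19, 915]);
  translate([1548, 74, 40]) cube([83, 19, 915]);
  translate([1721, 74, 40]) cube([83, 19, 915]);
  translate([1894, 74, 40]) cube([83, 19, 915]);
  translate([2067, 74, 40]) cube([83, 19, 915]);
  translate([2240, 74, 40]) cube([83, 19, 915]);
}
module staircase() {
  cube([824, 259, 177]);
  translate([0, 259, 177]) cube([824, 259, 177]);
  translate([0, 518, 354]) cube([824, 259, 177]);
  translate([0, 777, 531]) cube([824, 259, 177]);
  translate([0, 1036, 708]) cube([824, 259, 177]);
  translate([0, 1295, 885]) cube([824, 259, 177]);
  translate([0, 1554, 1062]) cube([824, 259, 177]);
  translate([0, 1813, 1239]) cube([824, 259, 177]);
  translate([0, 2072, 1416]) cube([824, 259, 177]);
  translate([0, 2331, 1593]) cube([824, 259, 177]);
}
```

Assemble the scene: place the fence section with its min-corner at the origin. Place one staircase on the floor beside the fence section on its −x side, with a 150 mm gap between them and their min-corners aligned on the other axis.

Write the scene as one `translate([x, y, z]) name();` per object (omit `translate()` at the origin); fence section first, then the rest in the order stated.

fence_section();
translate([-974, 0, 0]) staircase();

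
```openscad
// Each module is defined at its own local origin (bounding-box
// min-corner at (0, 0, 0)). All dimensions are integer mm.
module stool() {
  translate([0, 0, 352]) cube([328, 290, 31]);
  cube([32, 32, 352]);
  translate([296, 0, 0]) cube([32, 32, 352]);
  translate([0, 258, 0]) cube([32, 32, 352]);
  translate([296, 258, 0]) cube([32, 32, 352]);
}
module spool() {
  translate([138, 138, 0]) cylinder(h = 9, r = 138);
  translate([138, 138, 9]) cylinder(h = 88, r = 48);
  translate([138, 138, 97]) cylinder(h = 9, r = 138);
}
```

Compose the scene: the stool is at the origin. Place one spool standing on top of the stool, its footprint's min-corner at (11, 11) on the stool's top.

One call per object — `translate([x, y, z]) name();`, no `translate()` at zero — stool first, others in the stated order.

stool();
translate([11, 11, 383]) spool();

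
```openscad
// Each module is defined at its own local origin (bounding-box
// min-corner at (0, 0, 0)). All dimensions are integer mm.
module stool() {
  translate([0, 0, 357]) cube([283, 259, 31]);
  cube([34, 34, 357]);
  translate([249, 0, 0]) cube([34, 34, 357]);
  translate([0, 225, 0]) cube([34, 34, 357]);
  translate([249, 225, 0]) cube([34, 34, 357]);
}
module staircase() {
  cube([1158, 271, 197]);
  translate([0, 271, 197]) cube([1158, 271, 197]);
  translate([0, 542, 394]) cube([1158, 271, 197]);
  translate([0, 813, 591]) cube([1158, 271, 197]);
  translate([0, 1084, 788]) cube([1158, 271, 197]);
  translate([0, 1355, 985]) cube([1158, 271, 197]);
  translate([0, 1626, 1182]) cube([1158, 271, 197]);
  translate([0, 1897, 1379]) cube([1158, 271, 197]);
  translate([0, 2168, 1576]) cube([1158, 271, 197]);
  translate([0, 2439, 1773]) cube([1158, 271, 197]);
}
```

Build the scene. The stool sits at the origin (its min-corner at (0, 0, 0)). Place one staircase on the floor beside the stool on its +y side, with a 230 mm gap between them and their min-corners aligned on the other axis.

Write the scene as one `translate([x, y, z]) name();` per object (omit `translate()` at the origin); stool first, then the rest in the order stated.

stool();
translate([0, 489, 0]) staircase();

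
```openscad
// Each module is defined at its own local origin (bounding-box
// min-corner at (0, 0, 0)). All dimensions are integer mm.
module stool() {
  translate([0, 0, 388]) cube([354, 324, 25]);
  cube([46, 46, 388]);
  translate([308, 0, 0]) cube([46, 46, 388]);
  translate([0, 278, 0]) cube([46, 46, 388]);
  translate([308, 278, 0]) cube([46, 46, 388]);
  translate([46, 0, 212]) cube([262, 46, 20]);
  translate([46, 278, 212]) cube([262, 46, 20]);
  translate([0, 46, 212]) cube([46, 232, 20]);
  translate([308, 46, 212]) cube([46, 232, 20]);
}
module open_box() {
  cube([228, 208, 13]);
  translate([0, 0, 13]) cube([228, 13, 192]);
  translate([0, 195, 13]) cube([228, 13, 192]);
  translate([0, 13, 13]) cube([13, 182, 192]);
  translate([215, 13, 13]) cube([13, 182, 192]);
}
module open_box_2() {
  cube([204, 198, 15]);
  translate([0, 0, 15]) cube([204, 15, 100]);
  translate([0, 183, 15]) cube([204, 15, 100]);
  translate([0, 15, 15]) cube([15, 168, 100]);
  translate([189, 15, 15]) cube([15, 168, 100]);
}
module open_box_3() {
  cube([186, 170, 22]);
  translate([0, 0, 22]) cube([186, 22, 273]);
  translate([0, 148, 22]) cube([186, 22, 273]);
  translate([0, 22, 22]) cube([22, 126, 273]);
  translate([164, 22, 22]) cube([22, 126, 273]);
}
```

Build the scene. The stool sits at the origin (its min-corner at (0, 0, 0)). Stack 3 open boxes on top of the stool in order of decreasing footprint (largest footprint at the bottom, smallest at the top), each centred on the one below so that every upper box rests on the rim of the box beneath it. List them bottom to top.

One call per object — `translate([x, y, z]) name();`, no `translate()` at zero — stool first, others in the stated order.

stool();
translate([63, 58, 413]) open_box();
translate([75, 63, 618]) open_box_2();
translate([84, 77, 733]) open_box_3();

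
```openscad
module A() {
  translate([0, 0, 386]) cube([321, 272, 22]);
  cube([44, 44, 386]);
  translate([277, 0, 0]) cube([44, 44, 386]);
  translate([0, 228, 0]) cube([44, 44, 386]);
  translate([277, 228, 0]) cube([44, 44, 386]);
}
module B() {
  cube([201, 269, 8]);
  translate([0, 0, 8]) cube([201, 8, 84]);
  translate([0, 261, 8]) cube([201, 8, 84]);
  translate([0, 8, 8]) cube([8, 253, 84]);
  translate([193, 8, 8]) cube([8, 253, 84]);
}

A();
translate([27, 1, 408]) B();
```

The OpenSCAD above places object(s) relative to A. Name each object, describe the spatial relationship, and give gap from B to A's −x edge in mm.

A is a stool. B is an open box. The open box is on top of the stool. The gap from the open box to the stool's −x edge is 27 mm.

The open box's min-x is at 27; the stool's min-x is 0; gap = 27 mm.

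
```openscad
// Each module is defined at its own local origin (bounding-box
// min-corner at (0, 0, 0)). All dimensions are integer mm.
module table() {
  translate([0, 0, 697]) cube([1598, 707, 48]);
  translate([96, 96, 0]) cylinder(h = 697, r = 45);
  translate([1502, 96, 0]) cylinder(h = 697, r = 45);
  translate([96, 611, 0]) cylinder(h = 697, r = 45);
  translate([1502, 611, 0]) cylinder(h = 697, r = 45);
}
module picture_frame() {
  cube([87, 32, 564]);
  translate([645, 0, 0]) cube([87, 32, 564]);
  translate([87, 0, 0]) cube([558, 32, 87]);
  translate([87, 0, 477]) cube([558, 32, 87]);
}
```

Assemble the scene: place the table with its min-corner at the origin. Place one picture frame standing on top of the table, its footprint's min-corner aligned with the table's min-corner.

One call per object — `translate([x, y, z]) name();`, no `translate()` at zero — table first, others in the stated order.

table();
translate([0, 0, 745]) picture_frame();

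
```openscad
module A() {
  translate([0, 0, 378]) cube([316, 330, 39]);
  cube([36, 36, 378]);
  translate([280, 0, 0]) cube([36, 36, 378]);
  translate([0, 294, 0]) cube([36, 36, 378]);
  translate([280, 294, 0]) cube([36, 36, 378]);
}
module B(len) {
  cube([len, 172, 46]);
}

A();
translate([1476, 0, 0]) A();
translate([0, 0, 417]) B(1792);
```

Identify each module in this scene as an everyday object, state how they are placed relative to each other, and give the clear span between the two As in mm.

A is a stool. B is a beam. A beam spans the tops of two stools. The clear span between the two stools is 1160 mm.

Second stool starts at x = 1476; first ends at x = 316; clear span = 1476 − 316 = 1160 mm.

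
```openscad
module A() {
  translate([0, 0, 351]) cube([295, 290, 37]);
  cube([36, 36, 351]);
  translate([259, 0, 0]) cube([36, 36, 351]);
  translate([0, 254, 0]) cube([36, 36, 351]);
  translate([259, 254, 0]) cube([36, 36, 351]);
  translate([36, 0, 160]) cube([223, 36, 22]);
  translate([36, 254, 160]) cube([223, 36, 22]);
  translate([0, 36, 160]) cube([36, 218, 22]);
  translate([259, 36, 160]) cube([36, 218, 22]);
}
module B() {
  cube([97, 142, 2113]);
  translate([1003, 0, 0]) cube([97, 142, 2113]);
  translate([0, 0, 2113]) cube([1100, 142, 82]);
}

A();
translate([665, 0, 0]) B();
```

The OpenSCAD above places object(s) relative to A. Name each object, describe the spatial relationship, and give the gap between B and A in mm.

The door frame's nearest face is 370 mm from the stool's +x face.

A is a stool. B is a door frame. The door frame is on the floor beside the stool on its +x side. The gap between the door frame and the stool is 370 mm.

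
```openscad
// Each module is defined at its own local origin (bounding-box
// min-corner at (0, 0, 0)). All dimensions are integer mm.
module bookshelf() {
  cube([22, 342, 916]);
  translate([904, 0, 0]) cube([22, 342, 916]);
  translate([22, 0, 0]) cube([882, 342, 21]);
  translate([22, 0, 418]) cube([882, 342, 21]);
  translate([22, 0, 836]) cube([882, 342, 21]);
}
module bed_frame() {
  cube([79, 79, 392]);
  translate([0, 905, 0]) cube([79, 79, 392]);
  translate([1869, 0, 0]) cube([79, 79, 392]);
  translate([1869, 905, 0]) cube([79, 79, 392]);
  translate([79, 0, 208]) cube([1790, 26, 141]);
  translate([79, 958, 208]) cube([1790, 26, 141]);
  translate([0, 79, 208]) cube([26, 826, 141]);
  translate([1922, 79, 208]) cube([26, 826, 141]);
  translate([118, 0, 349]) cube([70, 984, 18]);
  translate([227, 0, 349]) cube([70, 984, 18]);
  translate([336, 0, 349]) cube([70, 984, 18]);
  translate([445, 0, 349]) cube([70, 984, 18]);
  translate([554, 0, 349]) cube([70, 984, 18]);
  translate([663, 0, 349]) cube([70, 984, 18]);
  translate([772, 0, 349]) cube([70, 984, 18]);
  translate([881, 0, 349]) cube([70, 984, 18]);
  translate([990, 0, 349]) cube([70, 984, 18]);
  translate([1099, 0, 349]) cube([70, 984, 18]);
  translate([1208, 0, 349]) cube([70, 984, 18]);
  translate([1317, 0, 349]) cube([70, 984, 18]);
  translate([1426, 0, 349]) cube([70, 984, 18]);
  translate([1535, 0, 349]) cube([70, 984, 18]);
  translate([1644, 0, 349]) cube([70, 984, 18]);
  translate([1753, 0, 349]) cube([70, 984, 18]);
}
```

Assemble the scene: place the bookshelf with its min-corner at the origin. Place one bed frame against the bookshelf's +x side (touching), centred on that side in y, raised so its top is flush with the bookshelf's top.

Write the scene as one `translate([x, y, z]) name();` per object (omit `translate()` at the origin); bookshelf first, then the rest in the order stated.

bookshelf();
translate([926, -321, 524]) bed_frame();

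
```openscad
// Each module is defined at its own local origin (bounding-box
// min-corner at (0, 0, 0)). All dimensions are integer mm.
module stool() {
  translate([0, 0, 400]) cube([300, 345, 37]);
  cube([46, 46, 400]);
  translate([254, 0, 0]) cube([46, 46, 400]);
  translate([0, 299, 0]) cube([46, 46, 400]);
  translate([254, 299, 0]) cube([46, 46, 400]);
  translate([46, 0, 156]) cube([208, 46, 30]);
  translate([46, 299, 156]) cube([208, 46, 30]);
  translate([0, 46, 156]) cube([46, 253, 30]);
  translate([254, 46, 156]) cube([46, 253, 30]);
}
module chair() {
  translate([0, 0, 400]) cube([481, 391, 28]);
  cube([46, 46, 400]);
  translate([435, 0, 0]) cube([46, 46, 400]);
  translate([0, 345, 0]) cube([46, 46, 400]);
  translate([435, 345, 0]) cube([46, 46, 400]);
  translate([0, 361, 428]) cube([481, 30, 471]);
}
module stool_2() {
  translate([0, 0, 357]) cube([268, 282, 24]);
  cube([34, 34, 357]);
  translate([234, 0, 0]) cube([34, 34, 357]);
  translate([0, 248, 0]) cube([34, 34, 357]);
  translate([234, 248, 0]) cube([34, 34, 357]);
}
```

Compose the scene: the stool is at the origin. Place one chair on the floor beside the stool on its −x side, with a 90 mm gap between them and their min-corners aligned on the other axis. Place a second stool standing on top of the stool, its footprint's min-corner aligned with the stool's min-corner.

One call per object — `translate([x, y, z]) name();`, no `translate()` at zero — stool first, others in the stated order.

stool();
translate([-571, 0, 0]) chair();
translate([0, 0, 437]) stool_2();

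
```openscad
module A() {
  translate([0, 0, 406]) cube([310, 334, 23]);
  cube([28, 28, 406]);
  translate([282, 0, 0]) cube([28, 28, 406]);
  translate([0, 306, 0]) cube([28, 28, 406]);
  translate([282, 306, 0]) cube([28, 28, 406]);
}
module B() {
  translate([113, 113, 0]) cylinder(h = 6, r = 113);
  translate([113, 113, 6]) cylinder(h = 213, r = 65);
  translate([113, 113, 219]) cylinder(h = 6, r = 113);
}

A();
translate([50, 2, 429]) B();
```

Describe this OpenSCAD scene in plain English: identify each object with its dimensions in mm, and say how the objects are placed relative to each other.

A is a four-legged stool. The seat is a 310×334×23 mm slab whose top surface is at z = 429 mm; four square legs, each 28×28 mm in cross-section, run from the floor (z = 0) to the underside of the seat, each flush with a corner of the seat.

B is a spool: two coaxial disc flanges of radius 113 mm and thickness 6 mm, joined by a core cylinder of radius 65 mm and height 213 mm. The lower flange rests on z = 0 and the three cylinders share a vertical axis.

The spool is on top of the stool.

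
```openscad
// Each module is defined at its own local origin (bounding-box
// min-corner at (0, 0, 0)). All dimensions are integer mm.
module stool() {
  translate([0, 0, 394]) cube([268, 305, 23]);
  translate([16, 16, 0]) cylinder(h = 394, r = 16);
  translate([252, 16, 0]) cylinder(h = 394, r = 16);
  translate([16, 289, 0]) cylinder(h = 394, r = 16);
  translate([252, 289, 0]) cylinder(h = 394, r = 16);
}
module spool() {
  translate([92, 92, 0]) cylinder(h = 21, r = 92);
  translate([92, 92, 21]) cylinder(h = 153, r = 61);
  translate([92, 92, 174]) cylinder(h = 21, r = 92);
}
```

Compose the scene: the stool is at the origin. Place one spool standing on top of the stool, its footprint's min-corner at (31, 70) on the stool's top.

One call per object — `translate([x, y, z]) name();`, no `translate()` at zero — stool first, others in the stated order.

stool();
translate([31, 70, 417]) spool();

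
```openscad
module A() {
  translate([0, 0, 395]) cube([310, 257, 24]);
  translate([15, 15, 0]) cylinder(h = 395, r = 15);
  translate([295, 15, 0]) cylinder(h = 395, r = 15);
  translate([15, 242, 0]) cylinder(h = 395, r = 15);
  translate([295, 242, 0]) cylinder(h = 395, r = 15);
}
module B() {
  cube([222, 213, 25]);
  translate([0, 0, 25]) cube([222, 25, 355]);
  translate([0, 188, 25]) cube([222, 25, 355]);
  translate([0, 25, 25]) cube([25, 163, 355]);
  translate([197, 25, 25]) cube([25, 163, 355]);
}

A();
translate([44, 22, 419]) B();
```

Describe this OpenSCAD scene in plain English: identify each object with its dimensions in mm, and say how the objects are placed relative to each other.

A is a simple wooden stool: a rectangular seat 310 mm (x) by 257 mm (y), 24 mm thick, top face at z = 419 mm, on four round legs, each 30 mm in diameter. The legs rest on z = 0, each leg's axis is inset half a diameter from the nearest pair of seat edges (so the leg's bounding box is flush with the corner).

B is an open-topped rectangular box: outside dimensions 222×213×380 mm, with a uniform wall and base thickness of 25 mm. The base is a full 222×213 slab on the floor; four walls sit on top of the base. The front and back walls (the −y and +y sides) span the full width; the two side walls fit between them.

The open box is on top of the stool, centred.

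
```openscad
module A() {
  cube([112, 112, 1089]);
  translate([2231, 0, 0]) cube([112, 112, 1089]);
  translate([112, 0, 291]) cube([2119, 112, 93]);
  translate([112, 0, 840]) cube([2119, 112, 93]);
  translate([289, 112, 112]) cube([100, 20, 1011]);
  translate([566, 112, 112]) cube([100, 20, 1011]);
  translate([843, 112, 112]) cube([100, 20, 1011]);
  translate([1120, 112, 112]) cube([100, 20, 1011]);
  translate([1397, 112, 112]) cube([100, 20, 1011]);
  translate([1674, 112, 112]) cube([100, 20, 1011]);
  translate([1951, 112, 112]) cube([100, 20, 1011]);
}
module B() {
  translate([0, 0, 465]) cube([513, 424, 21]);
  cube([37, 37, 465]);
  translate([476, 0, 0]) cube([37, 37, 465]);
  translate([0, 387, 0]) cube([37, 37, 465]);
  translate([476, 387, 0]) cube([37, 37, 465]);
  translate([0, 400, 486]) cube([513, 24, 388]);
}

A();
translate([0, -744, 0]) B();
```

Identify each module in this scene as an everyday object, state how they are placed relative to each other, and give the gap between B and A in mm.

A is a fence section. B is a chair. The chair is on the floor beside the fence section on its −y side. The gap between the chair and the fence section is 320 mm.

The chair's nearest face is 320 mm from the fence section's −y face.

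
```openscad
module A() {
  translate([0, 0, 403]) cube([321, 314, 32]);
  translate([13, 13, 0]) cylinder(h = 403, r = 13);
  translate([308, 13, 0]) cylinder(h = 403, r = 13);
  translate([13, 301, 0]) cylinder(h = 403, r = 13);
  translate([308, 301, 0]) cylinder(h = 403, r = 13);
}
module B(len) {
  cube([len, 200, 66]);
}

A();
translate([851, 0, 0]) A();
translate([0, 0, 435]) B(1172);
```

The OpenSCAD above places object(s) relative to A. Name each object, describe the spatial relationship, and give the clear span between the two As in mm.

A is a stool. B is a beam. A beam spans the tops of two stools. The clear span between the two stools is 530 mm.

Second stool starts at x = 851; first ends at x = 321; clear span = 851 − 321 = 530 mm.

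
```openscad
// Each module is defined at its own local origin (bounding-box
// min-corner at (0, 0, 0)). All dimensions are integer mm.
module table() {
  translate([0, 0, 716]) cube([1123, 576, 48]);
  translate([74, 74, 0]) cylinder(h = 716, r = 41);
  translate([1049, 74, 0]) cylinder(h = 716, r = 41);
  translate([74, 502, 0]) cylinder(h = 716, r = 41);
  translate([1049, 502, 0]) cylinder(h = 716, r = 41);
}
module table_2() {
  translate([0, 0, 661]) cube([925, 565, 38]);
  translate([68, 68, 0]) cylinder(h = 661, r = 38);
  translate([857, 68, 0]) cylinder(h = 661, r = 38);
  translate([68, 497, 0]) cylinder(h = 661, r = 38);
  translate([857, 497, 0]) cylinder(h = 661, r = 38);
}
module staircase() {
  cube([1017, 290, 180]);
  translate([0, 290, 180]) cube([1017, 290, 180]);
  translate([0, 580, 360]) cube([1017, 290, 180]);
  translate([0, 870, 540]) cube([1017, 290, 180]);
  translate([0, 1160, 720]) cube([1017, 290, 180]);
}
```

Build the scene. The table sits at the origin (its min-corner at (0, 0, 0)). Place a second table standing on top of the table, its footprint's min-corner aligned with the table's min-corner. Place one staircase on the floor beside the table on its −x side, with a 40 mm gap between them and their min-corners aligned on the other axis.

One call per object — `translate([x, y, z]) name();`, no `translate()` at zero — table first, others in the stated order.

table();
translate([0, 0, 764]) table_2();
translate([-1057, 0, 0]) staircase();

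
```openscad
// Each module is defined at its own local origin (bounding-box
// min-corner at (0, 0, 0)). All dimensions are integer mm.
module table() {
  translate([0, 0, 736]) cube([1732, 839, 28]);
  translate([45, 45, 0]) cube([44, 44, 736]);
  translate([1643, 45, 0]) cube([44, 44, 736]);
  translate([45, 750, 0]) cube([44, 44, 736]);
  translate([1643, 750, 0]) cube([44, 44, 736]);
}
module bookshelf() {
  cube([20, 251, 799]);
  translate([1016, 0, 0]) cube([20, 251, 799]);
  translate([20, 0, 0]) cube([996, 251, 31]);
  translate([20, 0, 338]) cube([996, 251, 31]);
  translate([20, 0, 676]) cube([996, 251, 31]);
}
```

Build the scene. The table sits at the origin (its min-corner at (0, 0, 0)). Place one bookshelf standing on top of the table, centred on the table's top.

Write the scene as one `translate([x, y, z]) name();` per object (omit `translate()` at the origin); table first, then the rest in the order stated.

table();
translate([348, 294, 764]) bookshelf();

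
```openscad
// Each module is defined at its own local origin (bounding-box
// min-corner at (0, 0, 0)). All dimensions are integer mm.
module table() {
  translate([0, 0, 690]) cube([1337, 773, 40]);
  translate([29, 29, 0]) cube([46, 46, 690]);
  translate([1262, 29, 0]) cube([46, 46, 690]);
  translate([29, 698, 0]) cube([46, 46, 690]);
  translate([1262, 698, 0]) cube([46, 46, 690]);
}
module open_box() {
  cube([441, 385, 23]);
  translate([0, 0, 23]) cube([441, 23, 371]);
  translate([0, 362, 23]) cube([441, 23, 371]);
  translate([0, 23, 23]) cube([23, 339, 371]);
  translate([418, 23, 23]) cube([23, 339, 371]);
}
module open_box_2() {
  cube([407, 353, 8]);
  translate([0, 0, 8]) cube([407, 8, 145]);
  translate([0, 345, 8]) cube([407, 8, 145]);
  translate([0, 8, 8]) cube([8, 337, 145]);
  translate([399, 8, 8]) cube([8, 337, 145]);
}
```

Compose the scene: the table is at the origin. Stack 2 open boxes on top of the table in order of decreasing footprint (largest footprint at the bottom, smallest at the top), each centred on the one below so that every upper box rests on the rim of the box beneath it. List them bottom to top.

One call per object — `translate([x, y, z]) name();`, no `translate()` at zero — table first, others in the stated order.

table();
translate([448, 194, 730]) open_box();
translate([465, 210, 1124]) open_box_2();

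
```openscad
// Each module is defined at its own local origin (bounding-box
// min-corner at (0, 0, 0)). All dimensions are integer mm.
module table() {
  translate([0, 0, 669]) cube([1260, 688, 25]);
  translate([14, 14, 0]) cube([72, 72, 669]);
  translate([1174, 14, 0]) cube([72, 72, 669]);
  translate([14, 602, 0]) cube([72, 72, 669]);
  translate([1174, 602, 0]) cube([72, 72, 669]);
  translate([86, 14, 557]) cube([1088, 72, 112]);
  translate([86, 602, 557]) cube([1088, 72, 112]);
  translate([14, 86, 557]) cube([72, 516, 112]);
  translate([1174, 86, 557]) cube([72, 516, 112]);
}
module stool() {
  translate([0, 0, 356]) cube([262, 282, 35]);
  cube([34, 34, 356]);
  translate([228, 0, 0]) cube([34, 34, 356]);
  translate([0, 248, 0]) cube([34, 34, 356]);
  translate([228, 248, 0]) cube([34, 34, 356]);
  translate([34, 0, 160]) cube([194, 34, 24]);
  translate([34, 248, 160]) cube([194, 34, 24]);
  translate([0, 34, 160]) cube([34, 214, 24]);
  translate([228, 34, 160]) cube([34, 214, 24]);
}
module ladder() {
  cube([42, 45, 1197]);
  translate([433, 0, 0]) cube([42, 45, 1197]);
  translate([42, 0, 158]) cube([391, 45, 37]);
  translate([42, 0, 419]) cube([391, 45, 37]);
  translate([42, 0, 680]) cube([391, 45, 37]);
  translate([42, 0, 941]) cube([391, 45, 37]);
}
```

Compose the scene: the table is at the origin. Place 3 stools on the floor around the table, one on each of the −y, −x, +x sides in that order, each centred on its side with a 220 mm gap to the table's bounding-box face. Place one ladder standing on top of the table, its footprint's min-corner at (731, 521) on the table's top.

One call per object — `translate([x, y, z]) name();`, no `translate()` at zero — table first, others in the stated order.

table();
translate([499, -502, 0]) stool();
translate([-482, 203, 0]) stool();
translate([1480, 203, 0]) stool();
translate([731, 521, 694]) ladder();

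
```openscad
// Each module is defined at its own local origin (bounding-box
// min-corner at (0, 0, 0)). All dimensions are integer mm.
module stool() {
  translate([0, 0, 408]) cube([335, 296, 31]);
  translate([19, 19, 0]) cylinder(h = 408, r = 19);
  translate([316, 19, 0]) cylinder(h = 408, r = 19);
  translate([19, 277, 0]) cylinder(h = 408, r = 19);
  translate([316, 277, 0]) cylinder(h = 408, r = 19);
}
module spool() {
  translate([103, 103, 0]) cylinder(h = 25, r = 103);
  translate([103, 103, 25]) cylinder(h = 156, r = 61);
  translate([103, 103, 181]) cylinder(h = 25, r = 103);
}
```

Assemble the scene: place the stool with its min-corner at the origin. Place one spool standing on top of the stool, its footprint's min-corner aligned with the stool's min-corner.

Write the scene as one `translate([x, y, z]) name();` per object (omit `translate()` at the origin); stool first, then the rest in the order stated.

stool();
translate([0, 0, 439]) spool();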